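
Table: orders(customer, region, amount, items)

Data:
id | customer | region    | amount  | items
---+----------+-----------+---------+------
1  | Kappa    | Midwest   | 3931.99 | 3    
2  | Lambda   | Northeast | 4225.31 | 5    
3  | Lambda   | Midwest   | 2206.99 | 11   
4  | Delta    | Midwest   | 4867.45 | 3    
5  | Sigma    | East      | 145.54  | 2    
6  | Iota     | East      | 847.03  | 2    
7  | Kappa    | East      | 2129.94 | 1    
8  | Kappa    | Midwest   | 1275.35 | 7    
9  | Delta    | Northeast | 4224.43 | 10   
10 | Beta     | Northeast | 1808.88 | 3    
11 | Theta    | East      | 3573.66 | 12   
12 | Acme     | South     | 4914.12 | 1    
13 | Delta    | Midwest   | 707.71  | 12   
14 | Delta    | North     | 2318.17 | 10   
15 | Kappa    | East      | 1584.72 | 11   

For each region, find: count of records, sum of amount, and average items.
SELECT region,
       COUNT(*) as cnt,
       SUM(amount) as total_amount,
       AVG(items) as avg_items
FROM orders
GROUP BY region

Result:
  East: 5 records, 8280.89 total amount, 5.60 avg items
  Midwest: 5 records, 12989.49 total amount, 7.20 avg items
  North: 1 records, 2318.17 total amount, 10.00 avg items
  Northeast: 3 records, 10258.62 total amount, 6.00 avg items
  South: 1 records, 4914.12 total amount, 1.00 avg items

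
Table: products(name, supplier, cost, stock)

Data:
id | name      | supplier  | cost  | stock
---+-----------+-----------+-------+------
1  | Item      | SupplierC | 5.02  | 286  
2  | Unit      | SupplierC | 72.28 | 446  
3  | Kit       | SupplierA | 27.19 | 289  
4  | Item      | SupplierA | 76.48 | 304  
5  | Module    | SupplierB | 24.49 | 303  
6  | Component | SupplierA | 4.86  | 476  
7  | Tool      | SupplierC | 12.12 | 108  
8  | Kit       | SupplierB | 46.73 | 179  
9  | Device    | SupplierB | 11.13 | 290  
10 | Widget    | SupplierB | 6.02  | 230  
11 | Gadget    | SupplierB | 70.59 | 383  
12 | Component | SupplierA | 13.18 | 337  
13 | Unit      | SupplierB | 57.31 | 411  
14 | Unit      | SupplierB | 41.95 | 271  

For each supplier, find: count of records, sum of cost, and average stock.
SELECT supplier,
       COUNT(*) as cnt,
       SUM(cost) as total_cost,
       AVG(stock) as avg_stock
FROM products
GROUP BY supplier

Result:
  SupplierA: 4 records, 121.71 total cost, 351.50 avg stock
  SupplierB: 7 records, 258.22 total cost, 295.29 avg stock
  SupplierC: 3 records, 89.42 total cost, 280.00 avg stock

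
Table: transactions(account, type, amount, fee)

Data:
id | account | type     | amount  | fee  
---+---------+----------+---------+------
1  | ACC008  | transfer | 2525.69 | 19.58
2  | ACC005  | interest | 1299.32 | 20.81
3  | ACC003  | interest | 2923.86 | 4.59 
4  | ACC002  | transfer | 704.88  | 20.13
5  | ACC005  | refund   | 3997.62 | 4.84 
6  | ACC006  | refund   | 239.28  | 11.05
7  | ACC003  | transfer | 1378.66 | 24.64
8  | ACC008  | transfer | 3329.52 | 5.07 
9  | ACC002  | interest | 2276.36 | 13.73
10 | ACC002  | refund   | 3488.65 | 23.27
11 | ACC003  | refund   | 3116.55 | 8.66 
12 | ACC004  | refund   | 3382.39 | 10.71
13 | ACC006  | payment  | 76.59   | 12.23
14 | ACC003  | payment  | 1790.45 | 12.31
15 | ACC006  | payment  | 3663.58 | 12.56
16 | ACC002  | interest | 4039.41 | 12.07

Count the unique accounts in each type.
SELECT type, COUNT(DISTINCT account)
FROM transactions
GROUP BY type

Result:
  interest: 3 distinct
  payment: 2 distinct
  refund: 5 distinct
  transfer: 3 distinct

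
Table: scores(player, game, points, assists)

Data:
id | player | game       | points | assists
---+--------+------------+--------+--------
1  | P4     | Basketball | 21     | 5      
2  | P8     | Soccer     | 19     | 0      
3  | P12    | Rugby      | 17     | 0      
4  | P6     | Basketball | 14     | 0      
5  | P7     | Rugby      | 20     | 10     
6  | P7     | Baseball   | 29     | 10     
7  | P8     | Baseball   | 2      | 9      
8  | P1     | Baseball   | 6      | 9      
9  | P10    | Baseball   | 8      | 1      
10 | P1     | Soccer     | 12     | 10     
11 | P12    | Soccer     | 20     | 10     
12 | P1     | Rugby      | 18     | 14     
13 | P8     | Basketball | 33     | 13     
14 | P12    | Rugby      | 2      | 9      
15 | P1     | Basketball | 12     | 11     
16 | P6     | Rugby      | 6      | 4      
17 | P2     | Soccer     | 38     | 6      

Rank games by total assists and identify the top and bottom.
SELECT game, SUM(assists)
FROM scores
GROUP BY game
ORDER BY SUM(assists)

All groups:
  Soccer: 26
  Baseball: 29
  Basketball: 29
  Rugby: 37

Highest: Rugby (37)
Lowest: Soccer (26)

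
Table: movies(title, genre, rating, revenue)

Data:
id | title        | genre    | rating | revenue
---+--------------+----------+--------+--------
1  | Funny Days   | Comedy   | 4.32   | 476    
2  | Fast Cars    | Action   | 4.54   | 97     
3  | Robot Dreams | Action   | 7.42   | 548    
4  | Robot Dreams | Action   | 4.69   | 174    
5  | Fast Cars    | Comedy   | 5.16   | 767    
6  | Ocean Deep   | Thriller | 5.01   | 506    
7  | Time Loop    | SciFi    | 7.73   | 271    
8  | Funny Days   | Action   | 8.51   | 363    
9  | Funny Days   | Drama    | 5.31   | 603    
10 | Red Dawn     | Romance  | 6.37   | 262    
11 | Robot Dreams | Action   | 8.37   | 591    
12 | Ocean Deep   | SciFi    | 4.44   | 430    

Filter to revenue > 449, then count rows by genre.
SELECT genre, COUNT(*)
FROM movies
WHERE revenue > 449
GROUP BY genre

Note: WHERE filters rows before grouping.

Result:
  Action: 2
  Comedy: 2
  Drama: 1
  Thriller: 1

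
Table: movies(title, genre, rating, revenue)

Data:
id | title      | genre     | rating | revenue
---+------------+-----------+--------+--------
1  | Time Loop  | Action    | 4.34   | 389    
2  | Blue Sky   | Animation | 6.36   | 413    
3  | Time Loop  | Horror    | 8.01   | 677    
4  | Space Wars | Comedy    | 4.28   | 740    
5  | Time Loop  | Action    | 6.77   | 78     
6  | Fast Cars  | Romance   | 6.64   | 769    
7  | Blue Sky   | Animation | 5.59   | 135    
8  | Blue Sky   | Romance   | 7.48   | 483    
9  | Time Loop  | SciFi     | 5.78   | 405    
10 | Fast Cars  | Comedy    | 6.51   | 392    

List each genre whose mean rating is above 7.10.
SELECT genre, AVG(rating)
FROM movies
GROUP BY genre
HAVING AVG(rating) > 7.10

Result:
  Horror: avg=8.01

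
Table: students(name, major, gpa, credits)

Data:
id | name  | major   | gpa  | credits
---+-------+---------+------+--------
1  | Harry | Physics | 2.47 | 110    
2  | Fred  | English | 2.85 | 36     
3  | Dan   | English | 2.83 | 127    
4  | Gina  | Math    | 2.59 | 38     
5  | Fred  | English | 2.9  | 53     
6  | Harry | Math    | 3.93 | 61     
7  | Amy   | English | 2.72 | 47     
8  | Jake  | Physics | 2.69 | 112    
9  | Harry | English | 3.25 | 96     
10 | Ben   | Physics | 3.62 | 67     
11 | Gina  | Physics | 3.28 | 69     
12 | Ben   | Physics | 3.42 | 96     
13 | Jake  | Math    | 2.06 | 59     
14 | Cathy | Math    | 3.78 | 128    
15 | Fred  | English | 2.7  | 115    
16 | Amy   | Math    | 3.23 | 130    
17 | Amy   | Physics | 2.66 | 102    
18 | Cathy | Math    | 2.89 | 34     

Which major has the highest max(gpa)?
SELECT major, MAX(gpa) as val
FROM students
GROUP BY major
ORDER BY val DESC
LIMIT 1

Result: Math with max(gpa) = 3.93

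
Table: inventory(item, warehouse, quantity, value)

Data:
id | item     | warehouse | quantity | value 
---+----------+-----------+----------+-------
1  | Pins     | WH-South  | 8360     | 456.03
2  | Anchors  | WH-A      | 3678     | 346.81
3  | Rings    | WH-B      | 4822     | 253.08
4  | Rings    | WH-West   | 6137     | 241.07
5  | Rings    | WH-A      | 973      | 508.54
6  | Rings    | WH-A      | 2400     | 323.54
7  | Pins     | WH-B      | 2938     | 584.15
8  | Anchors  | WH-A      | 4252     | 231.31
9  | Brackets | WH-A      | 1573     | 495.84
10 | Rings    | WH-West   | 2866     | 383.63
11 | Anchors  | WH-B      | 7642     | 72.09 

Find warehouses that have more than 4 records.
SELECT warehouse, COUNT(*) as cnt
FROM inventory
GROUP BY warehouse
HAVING COUNT(*) > 4

Result:
  WH-A: 5

Note: HAVING filters groups after aggregation, WHERE filters rows before.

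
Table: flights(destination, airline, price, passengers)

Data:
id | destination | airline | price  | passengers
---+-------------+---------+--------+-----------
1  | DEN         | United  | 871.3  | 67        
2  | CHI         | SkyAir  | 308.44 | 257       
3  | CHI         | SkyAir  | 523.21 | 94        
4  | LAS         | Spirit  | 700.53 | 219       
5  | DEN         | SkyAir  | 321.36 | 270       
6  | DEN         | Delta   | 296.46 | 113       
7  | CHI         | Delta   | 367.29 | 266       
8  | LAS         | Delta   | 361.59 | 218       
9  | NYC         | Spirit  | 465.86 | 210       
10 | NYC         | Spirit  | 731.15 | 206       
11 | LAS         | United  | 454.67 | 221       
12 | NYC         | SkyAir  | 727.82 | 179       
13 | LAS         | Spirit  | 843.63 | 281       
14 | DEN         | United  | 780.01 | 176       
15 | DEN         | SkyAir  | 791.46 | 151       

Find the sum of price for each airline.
SELECT airline, SUM(price) as result
FROM flights
GROUP BY airline

Result:
  Delta: 1025.34
  SkyAir: 2672.29
  Spirit: 2741.17
  United: 2105.98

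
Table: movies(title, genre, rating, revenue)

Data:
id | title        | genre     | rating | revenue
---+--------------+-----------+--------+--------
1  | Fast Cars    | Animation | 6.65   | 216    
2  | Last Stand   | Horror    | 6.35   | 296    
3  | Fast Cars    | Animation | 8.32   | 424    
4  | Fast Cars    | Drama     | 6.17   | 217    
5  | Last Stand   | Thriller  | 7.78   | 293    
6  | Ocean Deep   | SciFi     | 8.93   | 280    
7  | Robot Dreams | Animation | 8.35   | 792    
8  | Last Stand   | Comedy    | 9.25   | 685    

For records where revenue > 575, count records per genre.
SELECT genre, COUNT(*)
FROM movies
WHERE revenue > 575
GROUP BY genre

Note: WHERE filters rows before grouping.

Result:
  Animation: 1
  Comedy: 1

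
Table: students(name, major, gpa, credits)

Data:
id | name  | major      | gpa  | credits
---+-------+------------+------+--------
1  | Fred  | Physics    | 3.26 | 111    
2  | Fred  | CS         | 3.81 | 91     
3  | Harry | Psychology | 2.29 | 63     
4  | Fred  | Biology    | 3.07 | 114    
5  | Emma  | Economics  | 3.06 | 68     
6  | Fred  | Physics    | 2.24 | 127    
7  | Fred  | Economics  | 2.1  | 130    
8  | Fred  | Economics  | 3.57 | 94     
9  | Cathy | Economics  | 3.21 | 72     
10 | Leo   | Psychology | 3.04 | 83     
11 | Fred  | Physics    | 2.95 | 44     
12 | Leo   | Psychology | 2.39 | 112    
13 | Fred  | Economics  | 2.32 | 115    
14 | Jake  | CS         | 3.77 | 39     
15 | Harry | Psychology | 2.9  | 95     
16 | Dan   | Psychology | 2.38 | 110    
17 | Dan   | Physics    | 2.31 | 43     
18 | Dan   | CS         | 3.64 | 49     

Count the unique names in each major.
SELECT major, COUNT(DISTINCT name)
FROM students
GROUP BY major

Result:
  Biology: 1 distinct
  CS: 3 distinct
  Economics: 3 distinct
  Physics: 2 distinct
  Psychology: 3 distinct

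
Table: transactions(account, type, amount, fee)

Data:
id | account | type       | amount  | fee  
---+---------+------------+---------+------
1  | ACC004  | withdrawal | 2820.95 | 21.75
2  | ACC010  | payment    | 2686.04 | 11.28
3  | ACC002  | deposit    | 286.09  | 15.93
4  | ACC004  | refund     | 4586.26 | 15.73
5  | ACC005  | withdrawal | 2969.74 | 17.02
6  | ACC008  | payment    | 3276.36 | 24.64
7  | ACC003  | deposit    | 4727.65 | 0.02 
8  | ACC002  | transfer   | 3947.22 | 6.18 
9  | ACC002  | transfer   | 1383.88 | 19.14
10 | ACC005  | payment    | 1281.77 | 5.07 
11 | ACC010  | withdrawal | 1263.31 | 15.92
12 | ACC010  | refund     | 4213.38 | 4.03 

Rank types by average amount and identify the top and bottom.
SELECT type, AVG(amount)
FROM transactions
GROUP BY type
ORDER BY AVG(amount)

All groups:
  withdrawal: 2351.33
  payment: 2414.72
  deposit: 2506.87
  transfer: 2665.55
  refund: 4399.82

Highest: refund (4399.82)
Lowest: withdrawal (2351.33)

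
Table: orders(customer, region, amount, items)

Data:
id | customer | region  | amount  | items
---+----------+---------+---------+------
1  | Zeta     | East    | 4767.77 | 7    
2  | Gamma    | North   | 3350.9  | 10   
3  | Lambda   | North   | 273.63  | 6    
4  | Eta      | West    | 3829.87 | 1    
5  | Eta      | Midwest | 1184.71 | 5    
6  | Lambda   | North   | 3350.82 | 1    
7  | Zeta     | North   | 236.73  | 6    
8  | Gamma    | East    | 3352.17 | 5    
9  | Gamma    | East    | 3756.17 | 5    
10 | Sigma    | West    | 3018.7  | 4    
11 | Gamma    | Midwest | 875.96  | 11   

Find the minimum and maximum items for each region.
SELECT region, MIN(items), MAX(items)
FROM orders
GROUP BY region

Result:
  East: min=5, max=7
  Midwest: min=5, max=11
  North: min=1, max=10
  West: min=1, max=4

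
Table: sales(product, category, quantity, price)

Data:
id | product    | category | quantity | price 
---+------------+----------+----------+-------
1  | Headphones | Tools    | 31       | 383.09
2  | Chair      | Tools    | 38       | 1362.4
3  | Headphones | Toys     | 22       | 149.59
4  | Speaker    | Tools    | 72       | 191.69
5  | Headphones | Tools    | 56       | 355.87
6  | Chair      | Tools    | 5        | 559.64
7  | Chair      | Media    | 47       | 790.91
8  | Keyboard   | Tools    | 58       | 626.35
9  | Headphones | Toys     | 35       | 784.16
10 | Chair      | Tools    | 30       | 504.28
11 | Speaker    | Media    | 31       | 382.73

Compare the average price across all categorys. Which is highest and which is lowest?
SELECT category, AVG(price)
FROM sales
GROUP BY category
ORDER BY AVG(price)

All groups:
  Toys: 466.88
  Tools: 569.05
  Media: 586.82

Highest: Media (586.82)
Lowest: Toys (466.88)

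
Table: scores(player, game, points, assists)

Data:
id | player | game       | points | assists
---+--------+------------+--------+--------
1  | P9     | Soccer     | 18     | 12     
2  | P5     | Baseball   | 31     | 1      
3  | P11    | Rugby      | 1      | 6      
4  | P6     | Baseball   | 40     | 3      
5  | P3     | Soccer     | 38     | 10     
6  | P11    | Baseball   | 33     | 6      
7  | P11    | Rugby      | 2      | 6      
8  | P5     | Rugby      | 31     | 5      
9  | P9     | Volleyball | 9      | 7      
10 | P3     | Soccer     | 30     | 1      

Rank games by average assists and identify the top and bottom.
SELECT game, AVG(assists)
FROM scores
GROUP BY game
ORDER BY AVG(assists)

All groups:
  Baseball: 3.33
  Rugby: 5.67
  Volleyball: 7.00
  Soccer: 7.67

Highest: Soccer (7.67)
Lowest: Baseball (3.33)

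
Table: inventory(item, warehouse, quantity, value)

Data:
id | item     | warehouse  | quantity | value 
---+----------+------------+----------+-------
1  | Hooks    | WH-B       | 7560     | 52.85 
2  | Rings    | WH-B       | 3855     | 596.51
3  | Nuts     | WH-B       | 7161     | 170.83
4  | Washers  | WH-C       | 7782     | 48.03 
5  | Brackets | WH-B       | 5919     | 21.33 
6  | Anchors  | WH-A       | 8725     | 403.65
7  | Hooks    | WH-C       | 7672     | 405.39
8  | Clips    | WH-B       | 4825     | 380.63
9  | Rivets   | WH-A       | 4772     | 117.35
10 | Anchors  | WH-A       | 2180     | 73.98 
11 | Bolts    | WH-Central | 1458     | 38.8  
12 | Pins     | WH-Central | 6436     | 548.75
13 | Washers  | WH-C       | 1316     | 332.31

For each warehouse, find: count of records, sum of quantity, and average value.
SELECT warehouse,
       COUNT(*) as cnt,
       SUM(quantity) as total_quantity,
       AVG(value) as avg_value
FROM inventory
GROUP BY warehouse

Result:
  WH-A: 3 records, 15677 total quantity, 198.33 avg value
  WH-B: 5 records, 29320 total quantity, 244.43 avg value
  WH-C: 3 records, 16770 total quantity, 261.91 avg value
  WH-Central: 2 records, 7894 total quantity, 293.78 avg value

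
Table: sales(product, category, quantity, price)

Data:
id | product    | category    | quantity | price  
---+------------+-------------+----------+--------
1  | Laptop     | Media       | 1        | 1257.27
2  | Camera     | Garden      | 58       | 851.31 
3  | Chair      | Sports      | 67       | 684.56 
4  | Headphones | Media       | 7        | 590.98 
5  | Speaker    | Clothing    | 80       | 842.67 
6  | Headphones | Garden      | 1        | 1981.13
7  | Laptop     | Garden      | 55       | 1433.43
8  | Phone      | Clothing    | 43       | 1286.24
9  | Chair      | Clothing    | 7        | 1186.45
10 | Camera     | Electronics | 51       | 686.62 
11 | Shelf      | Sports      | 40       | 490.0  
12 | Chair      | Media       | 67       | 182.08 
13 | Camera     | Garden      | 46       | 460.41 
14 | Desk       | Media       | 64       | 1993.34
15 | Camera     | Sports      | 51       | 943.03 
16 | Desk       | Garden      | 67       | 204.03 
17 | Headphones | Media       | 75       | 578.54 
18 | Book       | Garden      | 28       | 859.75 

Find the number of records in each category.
SELECT category, COUNT(*) as count
FROM sales
GROUP BY category

Result:
  Clothing: 3
  Electronics: 1
  Garden: 6
  Media: 5
  Sports: 3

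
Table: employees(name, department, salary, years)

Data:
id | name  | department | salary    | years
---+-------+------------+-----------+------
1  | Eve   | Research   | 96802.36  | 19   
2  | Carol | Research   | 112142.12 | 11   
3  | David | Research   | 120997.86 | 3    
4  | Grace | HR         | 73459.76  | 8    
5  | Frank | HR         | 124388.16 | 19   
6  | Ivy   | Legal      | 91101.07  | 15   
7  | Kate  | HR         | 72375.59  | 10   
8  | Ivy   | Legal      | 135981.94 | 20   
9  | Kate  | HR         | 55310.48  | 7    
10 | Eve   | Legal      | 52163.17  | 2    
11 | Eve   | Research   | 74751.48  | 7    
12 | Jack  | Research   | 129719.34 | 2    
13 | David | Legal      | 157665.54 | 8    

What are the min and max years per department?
SELECT department, MIN(years), MAX(years)
FROM employees
GROUP BY department

Result:
  HR: min=7, max=19
  Legal: min=2, max=20
  Research: min=2, max=19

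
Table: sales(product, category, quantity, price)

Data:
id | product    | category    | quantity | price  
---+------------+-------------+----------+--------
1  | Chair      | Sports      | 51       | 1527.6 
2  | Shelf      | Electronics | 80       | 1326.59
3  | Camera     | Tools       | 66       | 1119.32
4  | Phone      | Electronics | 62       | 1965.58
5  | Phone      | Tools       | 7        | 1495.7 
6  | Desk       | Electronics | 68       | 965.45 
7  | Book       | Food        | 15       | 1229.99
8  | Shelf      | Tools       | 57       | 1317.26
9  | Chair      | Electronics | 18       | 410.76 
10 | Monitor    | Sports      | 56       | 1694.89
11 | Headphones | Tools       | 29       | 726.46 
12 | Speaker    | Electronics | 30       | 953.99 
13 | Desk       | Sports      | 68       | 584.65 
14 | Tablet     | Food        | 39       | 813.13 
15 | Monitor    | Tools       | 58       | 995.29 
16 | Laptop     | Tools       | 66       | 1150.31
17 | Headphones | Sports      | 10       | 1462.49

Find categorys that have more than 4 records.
SELECT category, COUNT(*) as cnt
FROM sales
GROUP BY category
HAVING COUNT(*) > 4

Result:
  Electronics: 5
  Tools: 6

Note: HAVING filters groups after aggregation, WHERE filters rows before.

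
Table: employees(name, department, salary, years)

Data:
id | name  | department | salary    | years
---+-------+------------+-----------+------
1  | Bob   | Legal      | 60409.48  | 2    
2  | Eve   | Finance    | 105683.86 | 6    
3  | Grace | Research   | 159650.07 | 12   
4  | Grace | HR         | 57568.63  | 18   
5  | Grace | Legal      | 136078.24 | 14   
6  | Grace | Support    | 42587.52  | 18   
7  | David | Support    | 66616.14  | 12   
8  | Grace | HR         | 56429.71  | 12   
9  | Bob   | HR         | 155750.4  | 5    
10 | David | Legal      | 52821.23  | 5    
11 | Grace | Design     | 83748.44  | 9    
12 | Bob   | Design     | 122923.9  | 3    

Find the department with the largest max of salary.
SELECT department, MAX(salary) as val
FROM employees
GROUP BY department
ORDER BY val DESC
LIMIT 1

Result: Research with max(salary) = 159650.07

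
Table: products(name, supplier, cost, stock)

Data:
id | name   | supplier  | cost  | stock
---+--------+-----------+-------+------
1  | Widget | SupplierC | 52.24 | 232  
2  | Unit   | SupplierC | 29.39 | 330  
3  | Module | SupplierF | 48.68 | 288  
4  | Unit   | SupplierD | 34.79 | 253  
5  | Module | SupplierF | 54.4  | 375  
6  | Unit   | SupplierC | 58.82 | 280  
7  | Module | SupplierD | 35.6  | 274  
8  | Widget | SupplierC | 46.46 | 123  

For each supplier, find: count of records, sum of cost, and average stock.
SELECT supplier,
       COUNT(*) as cnt,
       SUM(cost) as total_cost,
       AVG(stock) as avg_stock
FROM products
GROUP BY supplier

Result:
  SupplierC: 4 records, 186.91 total cost, 241.25 avg stock
  SupplierD: 2 records, 70.39 total cost, 263.50 avg stock
  SupplierF: 2 records, 103.08 total cost, 331.50 avg stock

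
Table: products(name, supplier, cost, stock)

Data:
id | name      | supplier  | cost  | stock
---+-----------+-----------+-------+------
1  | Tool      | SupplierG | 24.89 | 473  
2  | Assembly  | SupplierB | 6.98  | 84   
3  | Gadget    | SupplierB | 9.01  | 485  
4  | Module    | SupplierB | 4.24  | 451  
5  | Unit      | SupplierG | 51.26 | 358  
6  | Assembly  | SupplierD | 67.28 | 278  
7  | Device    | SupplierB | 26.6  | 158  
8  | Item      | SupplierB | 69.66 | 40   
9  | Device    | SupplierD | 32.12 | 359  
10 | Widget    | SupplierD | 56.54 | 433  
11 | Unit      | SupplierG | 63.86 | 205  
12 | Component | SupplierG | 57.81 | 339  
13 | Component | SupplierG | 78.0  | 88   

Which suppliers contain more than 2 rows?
SELECT supplier, COUNT(*) as cnt
FROM products
GROUP BY supplier
HAVING COUNT(*) > 2

Result:
  SupplierB: 5
  SupplierD: 3
  SupplierG: 5

Note: HAVING filters groups after aggregation, WHERE filters rows before.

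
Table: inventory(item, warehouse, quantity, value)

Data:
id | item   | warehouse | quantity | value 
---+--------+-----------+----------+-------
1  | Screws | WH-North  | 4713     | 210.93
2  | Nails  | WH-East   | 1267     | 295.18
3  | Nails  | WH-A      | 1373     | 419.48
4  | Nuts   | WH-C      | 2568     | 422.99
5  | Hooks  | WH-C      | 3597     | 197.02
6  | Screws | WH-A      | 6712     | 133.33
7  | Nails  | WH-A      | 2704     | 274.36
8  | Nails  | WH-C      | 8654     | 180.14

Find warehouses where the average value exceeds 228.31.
SELECT warehouse, AVG(value)
FROM inventory
GROUP BY warehouse
HAVING AVG(value) > 228.31

Result:
  WH-A: avg=275.72
  WH-C: avg=266.72
  WH-East: avg=295.18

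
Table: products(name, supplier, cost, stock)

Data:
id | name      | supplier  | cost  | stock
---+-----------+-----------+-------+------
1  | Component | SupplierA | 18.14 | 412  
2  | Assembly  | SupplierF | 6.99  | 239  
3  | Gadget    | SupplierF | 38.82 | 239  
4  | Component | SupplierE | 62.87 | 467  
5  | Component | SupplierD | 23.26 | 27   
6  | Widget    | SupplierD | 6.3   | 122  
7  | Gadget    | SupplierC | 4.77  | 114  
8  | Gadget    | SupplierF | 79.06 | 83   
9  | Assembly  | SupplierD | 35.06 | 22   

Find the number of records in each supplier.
SELECT supplier, COUNT(*) as count
FROM products
GROUP BY supplier

Result:
  SupplierA: 1
  SupplierC: 1
  SupplierD: 3
  SupplierE: 1
  SupplierF: 3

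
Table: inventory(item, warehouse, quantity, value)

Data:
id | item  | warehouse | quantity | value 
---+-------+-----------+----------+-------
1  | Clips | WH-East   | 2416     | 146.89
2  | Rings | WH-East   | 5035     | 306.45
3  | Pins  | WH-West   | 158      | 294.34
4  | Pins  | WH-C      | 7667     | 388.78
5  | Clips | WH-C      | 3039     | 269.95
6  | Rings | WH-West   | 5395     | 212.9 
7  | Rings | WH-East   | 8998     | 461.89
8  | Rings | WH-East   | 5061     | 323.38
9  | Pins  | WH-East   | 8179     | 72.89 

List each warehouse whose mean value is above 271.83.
SELECT warehouse, AVG(value)
FROM inventory
GROUP BY warehouse
HAVING AVG(value) > 271.83

Result:
  WH-C: avg=329.37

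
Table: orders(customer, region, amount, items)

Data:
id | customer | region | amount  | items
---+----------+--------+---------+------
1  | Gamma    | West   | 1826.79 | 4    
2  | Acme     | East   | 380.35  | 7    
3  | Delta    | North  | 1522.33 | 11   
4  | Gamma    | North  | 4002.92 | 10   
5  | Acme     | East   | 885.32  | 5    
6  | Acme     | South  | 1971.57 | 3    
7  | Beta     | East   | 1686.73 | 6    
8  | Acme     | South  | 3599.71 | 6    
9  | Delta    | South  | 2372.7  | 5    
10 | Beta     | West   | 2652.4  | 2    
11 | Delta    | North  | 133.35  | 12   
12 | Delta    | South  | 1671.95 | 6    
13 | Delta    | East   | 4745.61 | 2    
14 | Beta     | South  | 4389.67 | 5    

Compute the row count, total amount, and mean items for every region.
SELECT region,
       COUNT(*) as cnt,
       SUM(amount) as total_amount,
       AVG(items) as avg_items
FROM orders
GROUP BY region

Result:
  East: 4 records, 7698.01 total amount, 5.00 avg items
  North: 3 records, 5658.60 total amount, 11.00 avg items
  South: 5 records, 14005.60 total amount, 5.00 avg items
  West: 2 records, 4479.19 total amount, 3.00 avg items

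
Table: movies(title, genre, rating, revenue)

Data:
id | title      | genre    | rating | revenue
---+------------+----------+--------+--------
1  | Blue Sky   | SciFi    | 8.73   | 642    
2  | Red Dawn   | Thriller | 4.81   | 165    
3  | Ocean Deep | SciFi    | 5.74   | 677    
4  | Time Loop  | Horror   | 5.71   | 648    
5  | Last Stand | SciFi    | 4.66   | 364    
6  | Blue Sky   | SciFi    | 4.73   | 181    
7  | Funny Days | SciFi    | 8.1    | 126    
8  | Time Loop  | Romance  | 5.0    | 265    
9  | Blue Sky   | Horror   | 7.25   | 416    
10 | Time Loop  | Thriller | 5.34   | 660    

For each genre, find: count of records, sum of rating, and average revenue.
SELECT genre,
       COUNT(*) as cnt,
       SUM(rating) as total_rating,
       AVG(revenue) as avg_revenue
FROM movies
GROUP BY genre

Result:
  Horror: 2 records, 12.96 total rating, 532.00 avg revenue
  Romance: 1 records, 5.00 total rating, 265.00 avg revenue
  SciFi: 5 records, 31.96 total rating, 398.00 avg revenue
  Thriller: 2 records, 10.15 total rating, 412.50 avg revenue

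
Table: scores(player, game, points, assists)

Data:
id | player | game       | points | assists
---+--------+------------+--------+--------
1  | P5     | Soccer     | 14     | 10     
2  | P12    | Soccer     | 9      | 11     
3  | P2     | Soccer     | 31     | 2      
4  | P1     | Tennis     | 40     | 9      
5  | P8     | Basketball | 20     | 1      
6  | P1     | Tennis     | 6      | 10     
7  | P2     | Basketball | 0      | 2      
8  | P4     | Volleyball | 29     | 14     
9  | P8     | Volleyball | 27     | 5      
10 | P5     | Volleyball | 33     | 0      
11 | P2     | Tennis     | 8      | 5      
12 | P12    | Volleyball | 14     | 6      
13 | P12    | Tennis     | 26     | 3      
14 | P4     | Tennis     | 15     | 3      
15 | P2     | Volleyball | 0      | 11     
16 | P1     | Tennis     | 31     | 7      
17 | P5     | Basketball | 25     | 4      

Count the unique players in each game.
SELECT game, COUNT(DISTINCT player)
FROM scores
GROUP BY game

Result:
  Basketball: 3 distinct
  Soccer: 3 distinct
  Tennis: 4 distinct
  Volleyball: 5 distinct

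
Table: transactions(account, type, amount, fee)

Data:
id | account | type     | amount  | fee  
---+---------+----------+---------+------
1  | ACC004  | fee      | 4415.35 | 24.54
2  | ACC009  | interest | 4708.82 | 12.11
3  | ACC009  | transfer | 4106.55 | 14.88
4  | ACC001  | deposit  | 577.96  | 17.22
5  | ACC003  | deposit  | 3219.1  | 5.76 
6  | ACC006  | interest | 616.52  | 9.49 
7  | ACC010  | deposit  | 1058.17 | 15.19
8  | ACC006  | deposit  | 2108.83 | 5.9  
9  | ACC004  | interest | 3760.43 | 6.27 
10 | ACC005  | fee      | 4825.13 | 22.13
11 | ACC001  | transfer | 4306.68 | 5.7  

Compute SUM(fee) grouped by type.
SELECT type, SUM(fee) as result
FROM transactions
GROUP BY type

Result:
  deposit: 44.07
  fee: 46.67
  interest: 27.87
  transfer: 20.58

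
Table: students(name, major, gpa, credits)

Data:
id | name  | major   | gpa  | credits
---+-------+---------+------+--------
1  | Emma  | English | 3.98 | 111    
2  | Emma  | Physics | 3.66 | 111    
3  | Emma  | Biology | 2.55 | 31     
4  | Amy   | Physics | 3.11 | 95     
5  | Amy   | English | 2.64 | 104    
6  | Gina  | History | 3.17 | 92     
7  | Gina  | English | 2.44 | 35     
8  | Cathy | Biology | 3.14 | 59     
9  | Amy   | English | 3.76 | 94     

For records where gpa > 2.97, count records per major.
SELECT major, COUNT(*)
FROM students
WHERE gpa > 2.97
GROUP BY major

Note: WHERE filters rows before grouping.

Result:
  Biology: 1
  English: 2
  History: 1
  Physics: 2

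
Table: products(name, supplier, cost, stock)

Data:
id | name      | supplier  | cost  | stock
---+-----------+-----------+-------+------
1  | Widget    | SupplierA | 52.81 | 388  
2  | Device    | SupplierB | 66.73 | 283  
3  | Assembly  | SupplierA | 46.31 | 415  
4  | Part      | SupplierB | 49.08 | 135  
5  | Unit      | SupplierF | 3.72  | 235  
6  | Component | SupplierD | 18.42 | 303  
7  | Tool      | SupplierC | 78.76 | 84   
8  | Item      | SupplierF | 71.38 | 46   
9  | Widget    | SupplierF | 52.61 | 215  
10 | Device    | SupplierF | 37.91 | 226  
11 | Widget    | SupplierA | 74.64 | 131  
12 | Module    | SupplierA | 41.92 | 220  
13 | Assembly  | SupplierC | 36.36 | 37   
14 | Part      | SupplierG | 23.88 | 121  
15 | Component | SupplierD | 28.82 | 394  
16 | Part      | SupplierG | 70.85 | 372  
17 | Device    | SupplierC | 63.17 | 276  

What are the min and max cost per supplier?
SELECT supplier, MIN(cost), MAX(cost)
FROM products
GROUP BY supplier

Result:
  SupplierA: min=41.92, max=74.64
  SupplierB: min=49.08, max=66.73
  SupplierC: min=36.36, max=78.76
  SupplierD: min=18.42, max=28.82
  SupplierF: min=3.72, max=71.38
  SupplierG: min=23.88, max=70.85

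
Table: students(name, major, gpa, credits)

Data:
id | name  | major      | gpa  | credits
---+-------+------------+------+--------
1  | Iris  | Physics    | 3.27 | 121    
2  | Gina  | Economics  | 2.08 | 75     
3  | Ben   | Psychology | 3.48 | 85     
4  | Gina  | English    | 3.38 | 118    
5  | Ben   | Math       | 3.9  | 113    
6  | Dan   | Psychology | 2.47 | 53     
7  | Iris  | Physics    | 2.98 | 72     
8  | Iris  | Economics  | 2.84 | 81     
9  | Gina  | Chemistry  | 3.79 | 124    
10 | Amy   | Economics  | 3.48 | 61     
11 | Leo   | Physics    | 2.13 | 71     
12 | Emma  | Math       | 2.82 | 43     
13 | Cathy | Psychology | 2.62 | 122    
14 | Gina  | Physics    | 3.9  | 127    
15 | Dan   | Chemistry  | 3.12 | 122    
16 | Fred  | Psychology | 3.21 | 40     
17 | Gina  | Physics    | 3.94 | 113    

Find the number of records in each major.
SELECT major, COUNT(*) as count
FROM students
GROUP BY major

Result:
  Chemistry: 2
  Economics: 3
  English: 1
  Math: 2
  Physics: 5
  Psychology: 4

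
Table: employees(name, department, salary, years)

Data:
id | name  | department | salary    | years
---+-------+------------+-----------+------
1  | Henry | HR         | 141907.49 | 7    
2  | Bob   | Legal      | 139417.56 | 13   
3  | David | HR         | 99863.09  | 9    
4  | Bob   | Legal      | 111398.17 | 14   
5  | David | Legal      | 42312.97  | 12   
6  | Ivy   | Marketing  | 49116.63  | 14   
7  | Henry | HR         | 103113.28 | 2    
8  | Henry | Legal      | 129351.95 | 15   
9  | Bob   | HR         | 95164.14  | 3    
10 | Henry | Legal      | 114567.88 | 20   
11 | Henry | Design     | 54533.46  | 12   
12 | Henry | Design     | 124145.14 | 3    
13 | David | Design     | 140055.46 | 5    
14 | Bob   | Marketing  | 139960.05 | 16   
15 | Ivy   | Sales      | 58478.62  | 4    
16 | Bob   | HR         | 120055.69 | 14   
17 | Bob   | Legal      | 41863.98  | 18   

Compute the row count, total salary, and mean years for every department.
SELECT department,
       COUNT(*) as cnt,
       SUM(salary) as total_salary,
       AVG(years) as avg_years
FROM employees
GROUP BY department

Result:
  Design: 3 records, 318734.06 total salary, 6.67 avg years
  HR: 5 records, 560103.69 total salary, 7.00 avg years
  Legal: 6 records, 578912.51 total salary, 15.33 avg years
  Marketing: 2 records, 189076.68 total salary, 15.00 avg years
  Sales: 1 records, 58478.62 total salary, 4.00 avg years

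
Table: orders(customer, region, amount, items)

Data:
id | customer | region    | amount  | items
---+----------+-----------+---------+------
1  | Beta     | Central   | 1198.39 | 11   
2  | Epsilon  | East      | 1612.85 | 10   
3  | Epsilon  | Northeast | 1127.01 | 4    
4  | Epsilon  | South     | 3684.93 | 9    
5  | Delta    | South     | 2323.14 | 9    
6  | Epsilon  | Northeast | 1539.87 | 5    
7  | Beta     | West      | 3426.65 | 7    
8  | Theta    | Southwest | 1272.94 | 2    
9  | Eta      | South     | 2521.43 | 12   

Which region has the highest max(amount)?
SELECT region, MAX(amount) as val
FROM orders
GROUP BY region
ORDER BY val DESC
LIMIT 1

Result: South with max(amount) = 3684.93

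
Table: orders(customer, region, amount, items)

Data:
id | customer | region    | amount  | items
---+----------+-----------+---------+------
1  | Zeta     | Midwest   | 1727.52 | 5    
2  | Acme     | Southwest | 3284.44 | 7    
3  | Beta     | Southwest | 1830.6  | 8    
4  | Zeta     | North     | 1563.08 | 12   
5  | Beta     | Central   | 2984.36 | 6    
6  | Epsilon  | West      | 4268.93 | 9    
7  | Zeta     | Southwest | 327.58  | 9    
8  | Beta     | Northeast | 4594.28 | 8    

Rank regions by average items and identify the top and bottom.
SELECT region, AVG(items)
FROM orders
GROUP BY region
ORDER BY AVG(items)

All groups:
  Midwest: 5.00
  Central: 6.00
  Northeast: 8.00
  Southwest: 8.00
  West: 9.00
  North: 12.00

Highest: North (12.00)
Lowest: Midwest (5.00)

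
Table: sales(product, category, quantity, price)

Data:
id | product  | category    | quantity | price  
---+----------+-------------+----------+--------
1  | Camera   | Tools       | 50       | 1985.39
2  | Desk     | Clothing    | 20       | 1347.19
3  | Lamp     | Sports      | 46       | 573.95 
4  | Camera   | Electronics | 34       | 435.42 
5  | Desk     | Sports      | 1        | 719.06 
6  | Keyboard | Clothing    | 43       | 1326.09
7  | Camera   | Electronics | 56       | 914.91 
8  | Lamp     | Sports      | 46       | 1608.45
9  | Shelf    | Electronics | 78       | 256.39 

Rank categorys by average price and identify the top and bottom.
SELECT category, AVG(price)
FROM sales
GROUP BY category
ORDER BY AVG(price)

All groups:
  Electronics: 535.57
  Sports: 967.15
  Clothing: 1336.64
  Tools: 1985.39

Highest: Tools (1985.39)
Lowest: Electronics (535.57)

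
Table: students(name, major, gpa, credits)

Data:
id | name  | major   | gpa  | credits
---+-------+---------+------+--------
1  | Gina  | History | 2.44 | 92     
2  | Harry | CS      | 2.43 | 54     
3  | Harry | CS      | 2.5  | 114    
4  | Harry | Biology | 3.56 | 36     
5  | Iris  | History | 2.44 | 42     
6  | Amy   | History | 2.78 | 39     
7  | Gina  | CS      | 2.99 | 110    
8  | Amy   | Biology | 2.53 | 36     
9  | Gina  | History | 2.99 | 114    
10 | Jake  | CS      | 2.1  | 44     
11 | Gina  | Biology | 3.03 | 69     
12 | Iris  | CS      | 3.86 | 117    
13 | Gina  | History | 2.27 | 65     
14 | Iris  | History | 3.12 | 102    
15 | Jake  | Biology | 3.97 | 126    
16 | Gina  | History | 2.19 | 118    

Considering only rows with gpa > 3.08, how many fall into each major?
SELECT major, COUNT(*)
FROM students
WHERE gpa > 3.08
GROUP BY major

Note: WHERE filters rows before grouping.

Result:
  Biology: 2
  CS: 1
  History: 1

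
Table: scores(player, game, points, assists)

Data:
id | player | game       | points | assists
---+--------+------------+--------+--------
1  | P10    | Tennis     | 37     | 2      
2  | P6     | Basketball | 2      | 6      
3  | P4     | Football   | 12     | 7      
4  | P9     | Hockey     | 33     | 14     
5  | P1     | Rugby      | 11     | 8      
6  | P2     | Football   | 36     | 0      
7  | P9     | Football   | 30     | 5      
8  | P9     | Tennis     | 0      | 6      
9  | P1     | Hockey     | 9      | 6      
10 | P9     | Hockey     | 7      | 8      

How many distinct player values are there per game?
SELECT game, COUNT(DISTINCT player)
FROM scores
GROUP BY game

Result:
  Basketball: 1 distinct
  Football: 3 distinct
  Hockey: 2 distinct
  Rugby: 1 distinct
  Tennis: 2 distinct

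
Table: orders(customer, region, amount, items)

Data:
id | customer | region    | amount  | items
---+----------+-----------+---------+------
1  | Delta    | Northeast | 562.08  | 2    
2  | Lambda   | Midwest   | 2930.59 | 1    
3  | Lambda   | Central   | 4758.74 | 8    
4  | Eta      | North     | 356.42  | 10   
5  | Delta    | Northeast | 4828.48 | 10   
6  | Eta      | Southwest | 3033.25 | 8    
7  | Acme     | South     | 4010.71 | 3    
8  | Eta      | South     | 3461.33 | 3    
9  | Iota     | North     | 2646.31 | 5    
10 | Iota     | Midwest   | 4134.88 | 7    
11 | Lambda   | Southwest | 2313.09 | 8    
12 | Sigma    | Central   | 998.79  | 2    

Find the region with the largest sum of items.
SELECT region, SUM(items) as val
FROM orders
GROUP BY region
ORDER BY val DESC
LIMIT 1

Result: Southwest with sum(items) = 16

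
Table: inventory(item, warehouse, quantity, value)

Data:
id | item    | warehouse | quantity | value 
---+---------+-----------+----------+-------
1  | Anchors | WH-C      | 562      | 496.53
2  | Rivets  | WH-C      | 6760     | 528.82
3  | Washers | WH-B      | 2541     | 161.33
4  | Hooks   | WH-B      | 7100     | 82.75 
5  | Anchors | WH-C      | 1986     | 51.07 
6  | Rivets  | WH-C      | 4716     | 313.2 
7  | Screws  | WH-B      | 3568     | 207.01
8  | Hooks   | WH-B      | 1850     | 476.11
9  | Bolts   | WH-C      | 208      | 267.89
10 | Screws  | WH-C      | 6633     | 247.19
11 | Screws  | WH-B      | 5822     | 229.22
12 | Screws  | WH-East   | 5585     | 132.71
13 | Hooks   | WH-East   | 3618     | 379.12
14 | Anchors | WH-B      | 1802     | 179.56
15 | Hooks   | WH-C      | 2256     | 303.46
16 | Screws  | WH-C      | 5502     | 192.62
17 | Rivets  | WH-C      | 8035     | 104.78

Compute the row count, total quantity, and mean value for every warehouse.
SELECT warehouse,
       COUNT(*) as cnt,
       SUM(quantity) as total_quantity,
       AVG(value) as avg_value
FROM inventory
GROUP BY warehouse

Result:
  WH-B: 6 records, 22683 total quantity, 222.66 avg value
  WH-C: 9 records, 36658 total quantity, 278.40 avg value
  WH-East: 2 records, 9203 total quantity, 255.92 avg value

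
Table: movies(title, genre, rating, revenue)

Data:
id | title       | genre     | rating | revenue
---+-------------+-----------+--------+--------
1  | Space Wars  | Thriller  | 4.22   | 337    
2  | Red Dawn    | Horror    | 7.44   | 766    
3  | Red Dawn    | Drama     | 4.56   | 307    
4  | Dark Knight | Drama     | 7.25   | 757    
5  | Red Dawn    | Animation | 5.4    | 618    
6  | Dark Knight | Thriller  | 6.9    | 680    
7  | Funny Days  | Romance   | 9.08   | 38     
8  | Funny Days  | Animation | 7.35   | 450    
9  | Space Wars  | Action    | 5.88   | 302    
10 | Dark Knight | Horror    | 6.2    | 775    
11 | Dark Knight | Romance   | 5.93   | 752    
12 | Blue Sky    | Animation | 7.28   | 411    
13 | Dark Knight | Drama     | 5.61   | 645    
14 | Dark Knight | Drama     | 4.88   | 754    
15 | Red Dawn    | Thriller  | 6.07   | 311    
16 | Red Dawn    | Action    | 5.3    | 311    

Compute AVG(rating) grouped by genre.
SELECT genre, AVG(rating) as result
FROM movies
GROUP BY genre

Result:
  Action: 5.59
  Animation: 6.68
  Drama: 5.58
  Horror: 6.82
  Romance: 7.51
  Thriller: 5.73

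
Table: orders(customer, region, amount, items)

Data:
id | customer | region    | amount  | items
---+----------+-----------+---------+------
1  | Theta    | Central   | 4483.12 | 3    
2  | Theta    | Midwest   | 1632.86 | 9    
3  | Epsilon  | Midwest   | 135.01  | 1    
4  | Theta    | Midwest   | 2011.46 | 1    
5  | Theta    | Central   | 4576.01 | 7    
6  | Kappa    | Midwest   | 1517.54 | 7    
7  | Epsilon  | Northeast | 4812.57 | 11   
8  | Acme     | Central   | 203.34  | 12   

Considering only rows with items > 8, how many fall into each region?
SELECT region, COUNT(*)
FROM orders
WHERE items > 8
GROUP BY region

Note: WHERE filters rows before grouping.

Result:
  Central: 1
  Midwest: 1
  Northeast: 1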